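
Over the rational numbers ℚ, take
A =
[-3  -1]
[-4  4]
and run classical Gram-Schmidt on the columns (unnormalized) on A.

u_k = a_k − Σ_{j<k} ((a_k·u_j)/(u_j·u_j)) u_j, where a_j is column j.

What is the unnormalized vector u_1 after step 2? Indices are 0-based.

u_1 = (-64/25, 48/25)

Step 1: u_0 = a_0 = (-3, -4).
Step 2: u_1 = a_1 − (-13/25)·u_0 = (-64/25, 48/25).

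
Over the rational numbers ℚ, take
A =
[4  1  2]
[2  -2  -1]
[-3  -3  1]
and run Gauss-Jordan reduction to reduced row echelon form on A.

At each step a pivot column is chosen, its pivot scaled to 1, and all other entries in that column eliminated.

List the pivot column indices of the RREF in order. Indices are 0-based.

[1] R0 /= 4  ⇒  (1, 1/4, 1/2)
     R1 -= 2·R0  ⇒  (0, -5/2, -2)
     R2 -= -3·R0  ⇒  (0, -9/4, 5/2)
[2] R1 /= -5/2  ⇒  (0, 1, 4/5)
     R0 -= 1/4·R1  ⇒  (1, 0, 3/10)
     R2 -= -9/4·R1  ⇒  (0, 0, 43/10)
[3] R2 /= 43/10  ⇒  (0, 0, 1)
     R0 -= 3/10·R2  ⇒  (1, 0, 0)
     R1 -= 4/5·R2  ⇒  (0, 1, 0)

pivot columns: 0, 1, 2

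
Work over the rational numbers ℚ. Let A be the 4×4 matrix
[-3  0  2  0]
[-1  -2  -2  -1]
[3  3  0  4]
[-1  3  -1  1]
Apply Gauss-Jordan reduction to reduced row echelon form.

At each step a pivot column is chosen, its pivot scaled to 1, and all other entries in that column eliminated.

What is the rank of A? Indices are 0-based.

rank = 4

pivot(0,0)=-3: scale R0 → (1, 0, -2/3, 0)
  clear (1,0): R1 −= (-1)R0 → (0, -2, -8/3, -1)
  clear (2,0): R2 −= (3)R0 → (0, 3, 2, 4)
  clear (3,0): R3 −= (-1)R0 → (0, 3, -5/3, 1)
pivot(1,1)=-2: scale R1 → (0, 1, 4/3, 1/2)
  clear (2,1): R2 −= (3)R1 → (0, 0, -2, 5/2)
  clear (3,1): R3 −= (3)R1 → (0, 0, -17/3, -1/2)
pivot(2,2)=-2: scale R2 → (0, 0, 1, -5/4)
  clear (0,2): R0 −= (-2/3)R2 → (1, 0, 0, -5/6)
  clear (1,2): R1 −= (4/3)R2 → (0, 1, 0, 13/6)
  clear (3,2): R3 −= (-17/3)R2 → (0, 0, 0, -91/12)
pivot(3,3)=-91/12: scale R3 → (0, 0, 0, 1)
  clear (0,3): R0 −= (-5/6)R3 → (1, 0, 0, 0)
  clear (1,3): R1 −= (13/6)R3 → (0, 1, 0, 0)
  clear (2,3): R2 −= (-5/4)R3 → (0, 0, 1, 0)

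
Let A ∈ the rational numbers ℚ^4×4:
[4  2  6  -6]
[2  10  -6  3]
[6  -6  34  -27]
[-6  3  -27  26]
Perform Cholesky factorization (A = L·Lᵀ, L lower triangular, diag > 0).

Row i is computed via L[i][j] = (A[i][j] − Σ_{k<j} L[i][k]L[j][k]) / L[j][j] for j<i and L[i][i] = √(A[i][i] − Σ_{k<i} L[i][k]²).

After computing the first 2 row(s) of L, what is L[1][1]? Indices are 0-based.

L[1][1] = 3

Step 1: L[0][0] = √(4) = 2.
  L[1][0] = (2) / L[0][0] = 1.
Step 2: L[1][1] = √(9) = 3.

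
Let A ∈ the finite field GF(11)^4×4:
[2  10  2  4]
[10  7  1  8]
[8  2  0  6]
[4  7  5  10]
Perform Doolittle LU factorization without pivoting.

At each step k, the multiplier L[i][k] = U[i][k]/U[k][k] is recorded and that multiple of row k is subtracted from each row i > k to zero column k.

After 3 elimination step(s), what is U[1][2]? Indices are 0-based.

k=0: U[0][0]=2
  eliminate (1,0): mult=5, new row 1: (0, 1, 2, 10); set L[1][0]=5
  eliminate (2,0): mult=4, new row 2: (0, 6, 3, 1); set L[2][0]=4
  eliminate (3,0): mult=2, new row 3: (0, 9, 1, 2); set L[3][0]=2
k=1: U[1][1]=1
  eliminate (2,1): mult=6, new row 2: (0, 0, 2, 7); set L[2][1]=6
  eliminate (3,1): mult=9, new row 3: (0, 0, 5, 0); set L[3][1]=9
k=2: U[2][2]=2
  eliminate (3,2): mult=8, new row 3: (0, 0, 0, 10); set L[3][2]=8

U[1][2] = 2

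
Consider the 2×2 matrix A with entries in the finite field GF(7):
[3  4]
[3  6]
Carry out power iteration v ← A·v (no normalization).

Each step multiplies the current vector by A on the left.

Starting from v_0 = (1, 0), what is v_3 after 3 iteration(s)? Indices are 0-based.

v_0 = (1, 0).
v_1 = A·v_0 = (3, 3).
v_2 = A·v_1 = (0, 6).
v_3 = A·v_2 = (3, 1).

v_3 = (3, 1)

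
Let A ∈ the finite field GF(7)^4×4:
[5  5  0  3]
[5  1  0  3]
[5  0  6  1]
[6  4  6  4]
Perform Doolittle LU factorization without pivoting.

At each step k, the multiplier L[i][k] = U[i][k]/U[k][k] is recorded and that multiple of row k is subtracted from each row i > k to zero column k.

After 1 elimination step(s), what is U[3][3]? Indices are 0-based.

Step 1: pivot at (0,0) is 5.
  row1 ← row1 − (1)·row0  ⇒  L[1][0]=1, U row1=(0, 3, 0, 0)
  row2 ← row2 − (1)·row0  ⇒  L[2][0]=1, U row2=(0, 2, 6, 5)
  row3 ← row3 − (4)·row0  ⇒  L[3][0]=4, U row3=(0, 5, 6, 6)

U[3][3] = 6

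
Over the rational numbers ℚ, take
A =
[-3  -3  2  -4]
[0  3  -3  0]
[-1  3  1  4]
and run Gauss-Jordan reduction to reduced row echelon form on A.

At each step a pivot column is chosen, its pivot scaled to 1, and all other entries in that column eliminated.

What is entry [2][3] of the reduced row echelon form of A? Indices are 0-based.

[1] R0 /= -3  ⇒  (1, 1, -2/3, 4/3)
     R2 -= -1·R0  ⇒  (0, 4, 1/3, 16/3)
[2] R1 /= 3  ⇒  (0, 1, -1, 0)
     R0 -= 1·R1  ⇒  (1, 0, 1/3, 4/3)
     R2 -= 4·R1  ⇒  (0, 0, 13/3, 16/3)
[3] R2 /= 13/3  ⇒  (0, 0, 1, 16/13)
     R0 -= 1/3·R2  ⇒  (1, 0, 0, 12/13)
     R1 -= -1·R2  ⇒  (0, 1, 0, 16/13)

M[2][3] = 16/13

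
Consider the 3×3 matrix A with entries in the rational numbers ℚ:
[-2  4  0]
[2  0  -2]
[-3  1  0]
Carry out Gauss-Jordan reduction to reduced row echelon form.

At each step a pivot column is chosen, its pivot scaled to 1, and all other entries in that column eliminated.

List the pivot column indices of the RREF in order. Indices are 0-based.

pivot columns: 0, 1, 2

pivot(0,0)=-2: scale R0 → (1, -2, 0)
  clear (1,0): R1 −= (2)R0 → (0, 4, -2)
  clear (2,0): R2 −= (-3)R0 → (0, -5, 0)
pivot(1,1)=4: scale R1 → (0, 1, -1/2)
  clear (0,1): R0 −= (-2)R1 → (1, 0, -1)
  clear (2,1): R2 −= (-5)R1 → (0, 0, -5/2)
pivot(2,2)=-5/2: scale R2 → (0, 0, 1)
  clear (0,2): R0 −= (-1)R2 → (1, 0, 0)
  clear (1,2): R1 −= (-1/2)R2 → (0, 1, 0)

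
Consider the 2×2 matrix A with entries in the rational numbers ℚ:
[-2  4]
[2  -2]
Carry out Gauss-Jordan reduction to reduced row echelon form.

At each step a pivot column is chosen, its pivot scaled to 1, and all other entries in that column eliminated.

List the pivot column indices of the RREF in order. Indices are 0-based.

pivot columns: 0, 1

pivot(0,0)=-2: scale R0 → (1, -2)
  clear (1,0): R1 −= (2)R0 → (0, 2)
pivot(1,1)=2: scale R1 → (0, 1)
  clear (0,1): R0 −= (-2)R1 → (1, 0)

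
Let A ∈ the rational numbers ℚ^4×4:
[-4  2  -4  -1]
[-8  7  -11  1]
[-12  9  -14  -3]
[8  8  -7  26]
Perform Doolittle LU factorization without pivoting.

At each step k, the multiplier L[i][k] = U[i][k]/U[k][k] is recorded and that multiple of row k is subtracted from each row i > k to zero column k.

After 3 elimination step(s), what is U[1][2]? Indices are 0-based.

U[1][2] = -3

k=0: U[0][0]=-4
  eliminate (1,0): mult=2, new row 1: (0, 3, -3, 3); set L[1][0]=2
  eliminate (2,0): mult=3, new row 2: (0, 3, -2, 0); set L[2][0]=3
  eliminate (3,0): mult=-2, new row 3: (0, 12, -15, 24); set L[3][0]=-2
k=1: U[1][1]=3
  eliminate (2,1): mult=1, new row 2: (0, 0, 1, -3); set L[2][1]=1
  eliminate (3,1): mult=4, new row 3: (0, 0, -3, 12); set L[3][1]=4
k=2: U[2][2]=1
  eliminate (3,2): mult=-3, new row 3: (0, 0, 0, 3); set L[3][2]=-3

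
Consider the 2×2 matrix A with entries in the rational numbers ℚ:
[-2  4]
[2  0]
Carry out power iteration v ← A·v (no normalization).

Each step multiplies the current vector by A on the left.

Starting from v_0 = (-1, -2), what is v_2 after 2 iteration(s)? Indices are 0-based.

v_0 = (-1, -2).
v_1 = A·v_0 = (-6, -2).
v_2 = A·v_1 = (4, -12).

v_2 = (4, -12)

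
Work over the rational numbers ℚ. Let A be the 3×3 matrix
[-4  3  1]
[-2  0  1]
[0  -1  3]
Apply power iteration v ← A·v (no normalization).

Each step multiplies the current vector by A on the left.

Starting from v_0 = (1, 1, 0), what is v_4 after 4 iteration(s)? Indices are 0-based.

v_4 = (-45, -32, -17)

v_0 = (1, 1, 0).
v_1 = A·v_0 = (-1, -2, -1).
v_2 = A·v_1 = (-3, 1, -1).
v_3 = A·v_2 = (14, 5, -4).
v_4 = A·v_3 = (-45, -32, -17).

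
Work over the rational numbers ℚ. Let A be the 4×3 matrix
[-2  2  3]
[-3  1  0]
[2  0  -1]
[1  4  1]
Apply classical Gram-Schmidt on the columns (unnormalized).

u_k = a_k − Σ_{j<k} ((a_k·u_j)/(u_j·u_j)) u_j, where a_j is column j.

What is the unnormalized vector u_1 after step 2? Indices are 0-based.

u_1 = (5/3, 1/2, 1/3, 25/6)

Step 1: u_0 = a_0 = (-2, -3, 2, 1).
Step 2: u_1 = a_1 − (-1/6)·u_0 = (5/3, 1/2, 1/3, 25/6).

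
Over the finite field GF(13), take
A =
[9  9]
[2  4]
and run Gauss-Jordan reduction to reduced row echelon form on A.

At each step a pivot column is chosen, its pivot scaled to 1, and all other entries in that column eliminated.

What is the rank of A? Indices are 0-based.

rank = 2

step 1: normalize row 0 (÷9) = (1, 1)
  row 1: subtract 2×row0 = (0, 2)
step 2: normalize row 1 (÷2) = (0, 1)
  row 0: subtract 1×row1 = (1, 0)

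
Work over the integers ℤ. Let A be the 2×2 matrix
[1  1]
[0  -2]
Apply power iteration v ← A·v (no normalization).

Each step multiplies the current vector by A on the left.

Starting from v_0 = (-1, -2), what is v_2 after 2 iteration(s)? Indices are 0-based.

v_2 = (1, -8)

v_0 = (-1, -2).
v_1 = A·v_0 = (-3, 4).
v_2 = A·v_1 = (1, -8).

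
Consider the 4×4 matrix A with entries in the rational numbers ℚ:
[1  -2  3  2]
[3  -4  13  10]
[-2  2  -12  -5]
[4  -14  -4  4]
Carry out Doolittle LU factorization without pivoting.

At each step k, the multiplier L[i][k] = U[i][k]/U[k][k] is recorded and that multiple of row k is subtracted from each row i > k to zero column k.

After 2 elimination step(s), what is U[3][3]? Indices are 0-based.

U[3][3] = 8

[col 0] pivot 1
  R1 -= 3*R0 → (0, 2, 4, 4)  (L[1][0] := 3)
  R2 -= -2*R0 → (0, -2, -6, -1)  (L[2][0] := -2)
  R3 -= 4*R0 → (0, -6, -16, -4)  (L[3][0] := 4)
[col 1] pivot 2
  R2 -= -1*R1 → (0, 0, -2, 3)  (L[2][1] := -1)
  R3 -= -3*R1 → (0, 0, -4, 8)  (L[3][1] := -3)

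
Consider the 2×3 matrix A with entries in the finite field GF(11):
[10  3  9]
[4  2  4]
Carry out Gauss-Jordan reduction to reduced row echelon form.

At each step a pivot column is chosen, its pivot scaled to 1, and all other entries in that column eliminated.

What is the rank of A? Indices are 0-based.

rank = 2

pivot(0,0)=10: scale R0 → (1, 8, 2)
  clear (1,0): R1 −= (4)R0 → (0, 3, 7)
pivot(1,1)=3: scale R1 → (0, 1, 6)
  clear (0,1): R0 −= (8)R1 → (1, 0, 9)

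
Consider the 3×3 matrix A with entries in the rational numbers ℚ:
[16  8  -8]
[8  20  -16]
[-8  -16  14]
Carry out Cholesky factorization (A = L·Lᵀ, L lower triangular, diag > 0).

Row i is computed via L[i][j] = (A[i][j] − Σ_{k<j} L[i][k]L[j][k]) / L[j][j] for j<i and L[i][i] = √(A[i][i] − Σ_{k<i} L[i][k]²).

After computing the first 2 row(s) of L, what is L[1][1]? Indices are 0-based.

Step 1: L[0][0] = √(16) = 4.
  L[1][0] = (8) / L[0][0] = 2.
Step 2: L[1][1] = √(16) = 4.

L[1][1] = 4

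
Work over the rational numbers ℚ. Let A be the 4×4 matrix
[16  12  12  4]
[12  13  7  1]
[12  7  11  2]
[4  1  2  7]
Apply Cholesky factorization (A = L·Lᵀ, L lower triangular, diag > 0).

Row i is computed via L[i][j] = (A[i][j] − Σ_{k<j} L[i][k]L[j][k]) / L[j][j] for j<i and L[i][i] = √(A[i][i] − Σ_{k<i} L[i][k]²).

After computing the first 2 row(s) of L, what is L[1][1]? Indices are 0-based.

Step 1: L[0][0] = √(16) = 4.
  L[1][0] = (12) / L[0][0] = 3.
Step 2: L[1][1] = √(4) = 2.

L[1][1] = 2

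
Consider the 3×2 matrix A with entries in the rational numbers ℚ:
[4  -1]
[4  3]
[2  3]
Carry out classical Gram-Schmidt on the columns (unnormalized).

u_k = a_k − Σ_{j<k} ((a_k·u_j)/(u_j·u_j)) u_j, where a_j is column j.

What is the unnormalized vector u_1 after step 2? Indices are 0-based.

Step 1: u_0 = a_0 = (4, 4, 2).
Step 2: u_1 = a_1 − (7/18)·u_0 = (-23/9, 13/9, 20/9).

u_1 = (-23/9, 13/9, 20/9)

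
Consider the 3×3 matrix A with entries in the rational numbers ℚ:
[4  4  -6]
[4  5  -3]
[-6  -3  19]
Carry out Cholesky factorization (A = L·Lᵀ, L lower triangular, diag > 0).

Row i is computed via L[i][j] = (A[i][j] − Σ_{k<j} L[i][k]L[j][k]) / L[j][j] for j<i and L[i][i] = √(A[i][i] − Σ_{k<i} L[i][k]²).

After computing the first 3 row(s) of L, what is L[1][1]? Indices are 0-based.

Step 1: L[0][0] = √(4) = 2.
  L[1][0] = (4) / L[0][0] = 2.
Step 2: L[1][1] = √(1) = 1.
  L[2][0] = (-6) / L[0][0] = -3.
  L[2][1] = (3) / L[1][1] = 3.
Step 3: L[2][2] = √(1) = 1.

L[1][1] = 1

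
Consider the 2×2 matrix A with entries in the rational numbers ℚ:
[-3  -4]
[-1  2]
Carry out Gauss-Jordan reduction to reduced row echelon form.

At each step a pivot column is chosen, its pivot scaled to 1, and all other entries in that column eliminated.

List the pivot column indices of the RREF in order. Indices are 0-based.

[1] R0 /= -3  ⇒  (1, 4/3)
     R1 -= -1·R0  ⇒  (0, 10/3)
[2] R1 /= 10/3  ⇒  (0, 1)
     R0 -= 4/3·R1  ⇒  (1, 0)

pivot columns: 0, 1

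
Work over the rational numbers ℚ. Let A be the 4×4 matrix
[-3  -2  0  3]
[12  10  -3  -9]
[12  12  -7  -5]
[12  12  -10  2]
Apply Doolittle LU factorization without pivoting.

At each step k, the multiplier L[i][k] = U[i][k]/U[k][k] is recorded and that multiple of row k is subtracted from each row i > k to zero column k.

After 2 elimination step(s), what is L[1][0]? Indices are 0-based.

[col 0] pivot -3
  R1 -= -4*R0 → (0, 2, -3, 3)  (L[1][0] := -4)
  R2 -= -4*R0 → (0, 4, -7, 7)  (L[2][0] := -4)
  R3 -= -4*R0 → (0, 4, -10, 14)  (L[3][0] := -4)
[col 1] pivot 2
  R2 -= 2*R1 → (0, 0, -1, 1)  (L[2][1] := 2)
  R3 -= 2*R1 → (0, 0, -4, 8)  (L[3][1] := 2)

L[1][0] = -4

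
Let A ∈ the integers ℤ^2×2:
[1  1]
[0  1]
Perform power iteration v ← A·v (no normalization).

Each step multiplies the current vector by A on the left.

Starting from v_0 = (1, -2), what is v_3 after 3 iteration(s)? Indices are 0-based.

v_3 = (-5, -2)

v_0 = (1, -2).
v_1 = A·v_0 = (-1, -2).
v_2 = A·v_1 = (-3, -2).
v_3 = A·v_2 = (-5, -2).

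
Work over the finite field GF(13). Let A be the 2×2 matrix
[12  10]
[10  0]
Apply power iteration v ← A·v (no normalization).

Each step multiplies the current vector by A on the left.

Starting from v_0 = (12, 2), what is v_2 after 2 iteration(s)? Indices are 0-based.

v_0 = (12, 2).
v_1 = A·v_0 = (8, 3).
v_2 = A·v_1 = (9, 2).

v_2 = (9, 2)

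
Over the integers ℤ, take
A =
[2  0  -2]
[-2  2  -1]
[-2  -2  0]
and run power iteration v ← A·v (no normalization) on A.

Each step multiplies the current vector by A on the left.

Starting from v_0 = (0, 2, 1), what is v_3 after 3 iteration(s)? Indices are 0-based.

v_3 = (12, 22, -36)

v_0 = (0, 2, 1).
v_1 = A·v_0 = (-2, 3, -4).
v_2 = A·v_1 = (4, 14, -2).
v_3 = A·v_2 = (12, 22, -36).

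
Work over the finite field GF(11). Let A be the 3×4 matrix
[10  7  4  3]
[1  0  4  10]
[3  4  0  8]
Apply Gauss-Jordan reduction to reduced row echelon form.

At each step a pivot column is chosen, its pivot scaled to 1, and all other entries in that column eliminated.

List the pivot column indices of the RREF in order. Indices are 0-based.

[1] R0 /= 10  ⇒  (1, 4, 7, 8)
     R1 -= 1·R0  ⇒  (0, 7, 8, 2)
     R2 -= 3·R0  ⇒  (0, 3, 1, 6)
[2] R1 /= 7  ⇒  (0, 1, 9, 5)
     R0 -= 4·R1  ⇒  (1, 0, 4, 10)
     R2 -= 3·R1  ⇒  (0, 0, 7, 2)
[3] R2 /= 7  ⇒  (0, 0, 1, 5)
     R0 -= 4·R2  ⇒  (1, 0, 0, 1)
     R1 -= 9·R2  ⇒  (0, 1, 0, 4)

pivot columns: 0, 1, 2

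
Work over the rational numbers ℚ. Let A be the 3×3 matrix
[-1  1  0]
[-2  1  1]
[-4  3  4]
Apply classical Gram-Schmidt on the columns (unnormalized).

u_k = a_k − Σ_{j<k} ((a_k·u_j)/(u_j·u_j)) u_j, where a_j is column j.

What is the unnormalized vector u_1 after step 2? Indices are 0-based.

u_1 = (2/7, -3/7, 1/7)

Step 1: u_0 = a_0 = (-1, -2, -4).
Step 2: u_1 = a_1 − (-5/7)·u_0 = (2/7, -3/7, 1/7).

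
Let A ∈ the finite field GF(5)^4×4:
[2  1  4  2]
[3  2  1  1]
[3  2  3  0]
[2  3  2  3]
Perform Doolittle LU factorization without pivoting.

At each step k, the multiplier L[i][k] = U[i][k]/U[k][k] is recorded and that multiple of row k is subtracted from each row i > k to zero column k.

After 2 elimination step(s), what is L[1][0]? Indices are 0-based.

L[1][0] = 4

[col 0] pivot 2
  R1 -= 4*R0 → (0, 3, 0, 3)  (L[1][0] := 4)
  R2 -= 4*R0 → (0, 3, 2, 2)  (L[2][0] := 4)
  R3 -= 1*R0 → (0, 2, 3, 1)  (L[3][0] := 1)
[col 1] pivot 3
  R2 -= 1*R1 → (0, 0, 2, 4)  (L[2][1] := 1)
  R3 -= 4*R1 → (0, 0, 3, 4)  (L[3][1] := 4)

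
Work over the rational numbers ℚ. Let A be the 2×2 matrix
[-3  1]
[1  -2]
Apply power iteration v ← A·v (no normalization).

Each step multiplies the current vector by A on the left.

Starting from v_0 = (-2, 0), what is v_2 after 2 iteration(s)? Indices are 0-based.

v_2 = (-20, 10)

v_0 = (-2, 0).
v_1 = A·v_0 = (6, -2).
v_2 = A·v_1 = (-20, 10).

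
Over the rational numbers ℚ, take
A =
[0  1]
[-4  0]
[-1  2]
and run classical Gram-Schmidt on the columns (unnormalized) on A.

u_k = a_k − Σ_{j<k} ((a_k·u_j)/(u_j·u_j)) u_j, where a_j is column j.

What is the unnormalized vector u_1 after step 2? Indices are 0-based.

Step 1: u_0 = a_0 = (0, -4, -1).
Step 2: u_1 = a_1 − (-2/17)·u_0 = (1, -8/17, 32/17).

u_1 = (1, -8/17, 32/17)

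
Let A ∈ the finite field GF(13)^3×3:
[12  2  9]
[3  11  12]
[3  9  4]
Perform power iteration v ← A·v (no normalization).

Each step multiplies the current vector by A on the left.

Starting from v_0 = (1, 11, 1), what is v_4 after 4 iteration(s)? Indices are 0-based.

v_0 = (1, 11, 1).
v_1 = A·v_0 = (4, 6, 2).
v_2 = A·v_1 = (0, 11, 9).
v_3 = A·v_2 = (12, 8, 5).
v_4 = A·v_3 = (10, 2, 11).

v_4 = (10, 2, 11)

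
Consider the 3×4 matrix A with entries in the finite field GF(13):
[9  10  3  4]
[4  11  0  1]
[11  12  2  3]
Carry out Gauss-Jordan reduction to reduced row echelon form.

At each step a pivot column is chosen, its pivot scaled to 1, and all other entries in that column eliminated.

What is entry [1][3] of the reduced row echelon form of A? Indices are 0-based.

[1] R0 /= 9  ⇒  (1, 4, 9, 12)
     R1 -= 4·R0  ⇒  (0, 8, 3, 5)
     R2 -= 11·R0  ⇒  (0, 7, 7, 1)
[2] R1 /= 8  ⇒  (0, 1, 2, 12)
     R0 -= 4·R1  ⇒  (1, 0, 1, 3)
     R2 -= 7·R1  ⇒  (0, 0, 6, 8)
[3] R2 /= 6  ⇒  (0, 0, 1, 10)
     R0 -= 1·R2  ⇒  (1, 0, 0, 6)
     R1 -= 2·R2  ⇒  (0, 1, 0, 5)

M[1][3] = 5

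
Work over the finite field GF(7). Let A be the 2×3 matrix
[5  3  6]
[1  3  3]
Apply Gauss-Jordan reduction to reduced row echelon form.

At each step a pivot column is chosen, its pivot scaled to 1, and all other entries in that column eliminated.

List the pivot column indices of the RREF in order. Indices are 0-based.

[1] R0 /= 5  ⇒  (1, 2, 4)
     R1 -= 1·R0  ⇒  (0, 1, 6)
[2] R1 /= 1  ⇒  (0, 1, 6)
     R0 -= 2·R1  ⇒  (1, 0, 6)

pivot columns: 0, 1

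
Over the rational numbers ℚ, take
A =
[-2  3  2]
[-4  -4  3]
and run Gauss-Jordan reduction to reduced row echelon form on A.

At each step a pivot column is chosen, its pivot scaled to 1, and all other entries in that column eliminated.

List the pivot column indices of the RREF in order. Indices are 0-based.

[1] R0 /= -2  ⇒  (1, -3/2, -1)
     R1 -= -4·R0  ⇒  (0, -10, -1)
[2] R1 /= -10  ⇒  (0, 1, 1/10)
     R0 -= -3/2·R1  ⇒  (1, 0, -17/20)

pivot columns: 0, 1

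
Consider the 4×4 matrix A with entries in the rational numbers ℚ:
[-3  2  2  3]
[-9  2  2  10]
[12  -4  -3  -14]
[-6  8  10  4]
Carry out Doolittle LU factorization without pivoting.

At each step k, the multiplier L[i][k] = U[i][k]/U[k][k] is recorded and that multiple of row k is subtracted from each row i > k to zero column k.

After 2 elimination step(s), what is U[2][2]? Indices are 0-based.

Step 1: pivot at (0,0) is -3.
  row1 ← row1 − (3)·row0  ⇒  L[1][0]=3, U row1=(0, -4, -4, 1)
  row2 ← row2 − (-4)·row0  ⇒  L[2][0]=-4, U row2=(0, 4, 5, -2)
  row3 ← row3 − (2)·row0  ⇒  L[3][0]=2, U row3=(0, 4, 6, -2)
Step 2: pivot at (1,1) is -4.
  row2 ← row2 − (-1)·row1  ⇒  L[2][1]=-1, U row2=(0, 0, 1, -1)
  row3 ← row3 − (-1)·row1  ⇒  L[3][1]=-1, U row3=(0, 0, 2, -1)

U[2][2] = 1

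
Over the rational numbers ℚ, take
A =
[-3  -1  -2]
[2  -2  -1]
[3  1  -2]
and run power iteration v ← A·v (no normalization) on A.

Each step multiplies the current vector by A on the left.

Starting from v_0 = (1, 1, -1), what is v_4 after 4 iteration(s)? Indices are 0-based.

v_0 = (1, 1, -1).
v_1 = A·v_0 = (-2, 1, 6).
v_2 = A·v_1 = (-7, -12, -17).
v_3 = A·v_2 = (67, 27, 1).
v_4 = A·v_3 = (-230, 79, 226).

v_4 = (-230, 79, 226)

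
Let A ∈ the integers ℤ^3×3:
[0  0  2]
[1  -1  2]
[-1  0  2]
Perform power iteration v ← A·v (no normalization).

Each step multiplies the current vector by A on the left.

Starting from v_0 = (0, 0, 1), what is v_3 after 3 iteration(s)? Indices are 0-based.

v_3 = (4, 4, 0)

v_0 = (0, 0, 1).
v_1 = A·v_0 = (2, 2, 2).
v_2 = A·v_1 = (4, 4, 2).
v_3 = A·v_2 = (4, 4, 0).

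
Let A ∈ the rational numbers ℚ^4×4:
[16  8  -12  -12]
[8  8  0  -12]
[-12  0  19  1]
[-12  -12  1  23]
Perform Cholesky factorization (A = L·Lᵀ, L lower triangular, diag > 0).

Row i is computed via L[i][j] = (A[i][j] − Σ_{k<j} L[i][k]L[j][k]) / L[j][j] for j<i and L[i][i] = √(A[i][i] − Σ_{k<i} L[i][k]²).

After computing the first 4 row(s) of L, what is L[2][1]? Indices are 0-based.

Step 1: L[0][0] = √(16) = 4.
  L[1][0] = (8) / L[0][0] = 2.
Step 2: L[1][1] = √(4) = 2.
  L[2][0] = (-12) / L[0][0] = -3.
  L[2][1] = (6) / L[1][1] = 3.
Step 3: L[2][2] = √(1) = 1.
  L[3][0] = (-12) / L[0][0] = -3.
  L[3][1] = (-6) / L[1][1] = -3.
  L[3][2] = (1) / L[2][2] = 1.
Step 4: L[3][3] = √(4) = 2.

L[2][1] = 3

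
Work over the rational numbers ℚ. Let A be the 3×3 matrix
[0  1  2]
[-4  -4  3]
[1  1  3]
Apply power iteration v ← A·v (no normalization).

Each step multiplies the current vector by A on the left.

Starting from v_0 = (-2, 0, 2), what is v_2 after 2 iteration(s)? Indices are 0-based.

v_0 = (-2, 0, 2).
v_1 = A·v_0 = (4, 14, 4).
v_2 = A·v_1 = (22, -60, 30).

v_2 = (22, -60, 30)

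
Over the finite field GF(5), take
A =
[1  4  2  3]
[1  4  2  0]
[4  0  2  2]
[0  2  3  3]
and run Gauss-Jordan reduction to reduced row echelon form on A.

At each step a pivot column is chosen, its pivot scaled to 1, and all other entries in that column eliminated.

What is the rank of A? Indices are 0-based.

rank = 4

[1] R0 /= 1  ⇒  (1, 4, 2, 3)
     R1 -= 1·R0  ⇒  (0, 0, 0, 2)
     R2 -= 4·R0  ⇒  (0, 4, 4, 0)
[2] R1 <-> R2
[2] R1 /= 4  ⇒  (0, 1, 1, 0)
     R0 -= 4·R1  ⇒  (1, 0, 3, 3)
     R3 -= 2·R1  ⇒  (0, 0, 1, 3)
[3] R2 <-> R3
[3] R2 /= 1  ⇒  (0, 0, 1, 3)
     R0 -= 3·R2  ⇒  (1, 0, 0, 4)
     R1 -= 1·R2  ⇒  (0, 1, 0, 2)
[4] R3 /= 2  ⇒  (0, 0, 0, 1)
     R0 -= 4·R3  ⇒  (1, 0, 0, 0)
     R1 -= 2·R3  ⇒  (0, 1, 0, 0)
     R2 -= 3·R3  ⇒  (0, 0, 1, 0)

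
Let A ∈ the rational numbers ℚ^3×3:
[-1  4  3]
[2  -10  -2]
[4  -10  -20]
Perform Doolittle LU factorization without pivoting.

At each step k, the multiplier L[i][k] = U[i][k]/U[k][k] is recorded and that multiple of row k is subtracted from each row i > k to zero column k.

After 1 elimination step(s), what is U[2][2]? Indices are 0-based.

[col 0] pivot -1
  R1 -= -2*R0 → (0, -2, 4)  (L[1][0] := -2)
  R2 -= -4*R0 → (0, 6, -8)  (L[2][0] := -4)

U[2][2] = -8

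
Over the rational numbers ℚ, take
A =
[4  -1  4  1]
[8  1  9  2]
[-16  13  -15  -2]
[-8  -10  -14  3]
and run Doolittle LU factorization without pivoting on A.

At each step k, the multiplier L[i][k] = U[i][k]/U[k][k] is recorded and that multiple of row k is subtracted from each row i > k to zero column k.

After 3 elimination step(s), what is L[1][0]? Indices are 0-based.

L[1][0] = 2

Step 1: pivot at (0,0) is 4.
  row1 ← row1 − (2)·row0  ⇒  L[1][0]=2, U row1=(0, 3, 1, 0)
  row2 ← row2 − (-4)·row0  ⇒  L[2][0]=-4, U row2=(0, 9, 1, 2)
  row3 ← row3 − (-2)·row0  ⇒  L[3][0]=-2, U row3=(0, -12, -6, 5)
Step 2: pivot at (1,1) is 3.
  row2 ← row2 − (3)·row1  ⇒  L[2][1]=3, U row2=(0, 0, -2, 2)
  row3 ← row3 − (-4)·row1  ⇒  L[3][1]=-4, U row3=(0, 0, -2, 5)
Step 3: pivot at (2,2) is -2.
  row3 ← row3 − (1)·row2  ⇒  L[3][2]=1, U row3=(0, 0, 0, 3)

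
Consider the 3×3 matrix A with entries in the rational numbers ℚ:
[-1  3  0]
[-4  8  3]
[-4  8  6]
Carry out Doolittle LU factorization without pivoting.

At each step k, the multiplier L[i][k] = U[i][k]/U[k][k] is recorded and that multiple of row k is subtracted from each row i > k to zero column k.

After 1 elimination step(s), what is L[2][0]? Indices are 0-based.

L[2][0] = 4

Step 1: pivot at (0,0) is -1.
  row1 ← row1 − (4)·row0  ⇒  L[1][0]=4, U row1=(0, -4, 3)
  row2 ← row2 − (4)·row0  ⇒  L[2][0]=4, U row2=(0, -4, 6)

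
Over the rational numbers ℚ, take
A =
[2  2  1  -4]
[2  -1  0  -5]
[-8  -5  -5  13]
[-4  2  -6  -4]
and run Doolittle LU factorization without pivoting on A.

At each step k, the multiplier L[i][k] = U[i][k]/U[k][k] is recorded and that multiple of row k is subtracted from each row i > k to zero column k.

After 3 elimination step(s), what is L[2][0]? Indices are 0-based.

L[2][0] = -4

[col 0] pivot 2
  R1 -= 1*R0 → (0, -3, -1, -1)  (L[1][0] := 1)
  R2 -= -4*R0 → (0, 3, -1, -3)  (L[2][0] := -4)
  R3 -= -2*R0 → (0, 6, -4, -12)  (L[3][0] := -2)
[col 1] pivot -3
  R2 -= -1*R1 → (0, 0, -2, -4)  (L[2][1] := -1)
  R3 -= -2*R1 → (0, 0, -6, -14)  (L[3][1] := -2)
[col 2] pivot -2
  R3 -= 3*R2 → (0, 0, 0, -2)  (L[3][2] := 3)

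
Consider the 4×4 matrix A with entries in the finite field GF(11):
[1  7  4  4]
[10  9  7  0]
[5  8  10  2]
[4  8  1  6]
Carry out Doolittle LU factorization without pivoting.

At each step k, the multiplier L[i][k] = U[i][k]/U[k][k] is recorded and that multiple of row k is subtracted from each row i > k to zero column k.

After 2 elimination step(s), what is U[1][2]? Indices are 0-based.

U[1][2] = 0

[col 0] pivot 1
  R1 -= 10*R0 → (0, 5, 0, 4)  (L[1][0] := 10)
  R2 -= 5*R0 → (0, 6, 1, 4)  (L[2][0] := 5)
  R3 -= 4*R0 → (0, 2, 7, 1)  (L[3][0] := 4)
[col 1] pivot 5
  R2 -= 10*R1 → (0, 0, 1, 8)  (L[2][1] := 10)
  R3 -= 7*R1 → (0, 0, 7, 6)  (L[3][1] := 7)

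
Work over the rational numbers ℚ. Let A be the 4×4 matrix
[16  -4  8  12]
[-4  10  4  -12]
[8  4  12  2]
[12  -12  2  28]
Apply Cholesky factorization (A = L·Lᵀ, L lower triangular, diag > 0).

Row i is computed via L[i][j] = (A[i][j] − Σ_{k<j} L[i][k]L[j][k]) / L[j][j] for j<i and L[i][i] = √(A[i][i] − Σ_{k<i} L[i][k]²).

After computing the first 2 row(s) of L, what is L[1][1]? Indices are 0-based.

Step 1: L[0][0] = √(16) = 4.
  L[1][0] = (-4) / L[0][0] = -1.
Step 2: L[1][1] = √(9) = 3.

L[1][1] = 3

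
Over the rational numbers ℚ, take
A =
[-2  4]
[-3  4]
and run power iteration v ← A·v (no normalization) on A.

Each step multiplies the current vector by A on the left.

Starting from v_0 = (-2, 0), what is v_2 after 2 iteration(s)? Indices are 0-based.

v_0 = (-2, 0).
v_1 = A·v_0 = (4, 6).
v_2 = A·v_1 = (16, 12).

v_2 = (16, 12)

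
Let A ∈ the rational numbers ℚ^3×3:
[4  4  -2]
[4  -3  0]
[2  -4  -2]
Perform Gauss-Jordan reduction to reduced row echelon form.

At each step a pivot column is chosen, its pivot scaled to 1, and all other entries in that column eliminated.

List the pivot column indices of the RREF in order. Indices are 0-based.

pivot columns: 0, 1, 2

step 1: normalize row 0 (÷4) = (1, 1, -1/2)
  row 1: subtract 4×row0 = (0, -7, 2)
  row 2: subtract 2×row0 = (0, -6, -1)
step 2: normalize row 1 (÷-7) = (0, 1, -2/7)
  row 0: subtract 1×row1 = (1, 0, -3/14)
  row 2: subtract -6×row1 = (0, 0, -19/7)
step 3: normalize row 2 (÷-19/7) = (0, 0, 1)
  row 0: subtract -3/14×row2 = (1, 0, 0)
  row 1: subtract -2/7×row2 = (0, 1, 0)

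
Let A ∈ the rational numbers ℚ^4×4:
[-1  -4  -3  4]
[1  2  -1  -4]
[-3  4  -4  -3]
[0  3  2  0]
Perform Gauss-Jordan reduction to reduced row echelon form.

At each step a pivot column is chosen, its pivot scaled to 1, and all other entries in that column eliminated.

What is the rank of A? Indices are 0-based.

step 1: normalize row 0 (÷-1) = (1, 4, 3, -4)
  row 1: subtract 1×row0 = (0, -2, -4, 0)
  row 2: subtract -3×row0 = (0, 16, 5, -15)
step 2: normalize row 1 (÷-2) = (0, 1, 2, 0)
  row 0: subtract 4×row1 = (1, 0, -5, -4)
  row 2: subtract 16×row1 = (0, 0, -27, -15)
  row 3: subtract 3×row1 = (0, 0, -4, 0)
step 3: normalize row 2 (÷-27) = (0, 0, 1, 5/9)
  row 0: subtract -5×row2 = (1, 0, 0, -11/9)
  row 1: subtract 2×row2 = (0, 1, 0, -10/9)
  row 3: subtract -4×row2 = (0, 0, 0, 20/9)
step 4: normalize row 3 (÷20/9) = (0, 0, 0, 1)
  row 0: subtract -11/9×row3 = (1, 0, 0, 0)
  row 1: subtract -10/9×row3 = (0, 1, 0, 0)
  row 2: subtract 5/9×row3 = (0, 0, 1, 0)

rank = 4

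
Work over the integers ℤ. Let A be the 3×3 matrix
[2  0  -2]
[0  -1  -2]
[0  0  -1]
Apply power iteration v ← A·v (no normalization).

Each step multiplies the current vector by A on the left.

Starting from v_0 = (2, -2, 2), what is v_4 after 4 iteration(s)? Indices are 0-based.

v_0 = (2, -2, 2).
v_1 = A·v_0 = (0, -2, -2).
v_2 = A·v_1 = (4, 6, 2).
v_3 = A·v_2 = (4, -10, -2).
v_4 = A·v_3 = (12, 14, 2).

v_4 = (12, 14, 2)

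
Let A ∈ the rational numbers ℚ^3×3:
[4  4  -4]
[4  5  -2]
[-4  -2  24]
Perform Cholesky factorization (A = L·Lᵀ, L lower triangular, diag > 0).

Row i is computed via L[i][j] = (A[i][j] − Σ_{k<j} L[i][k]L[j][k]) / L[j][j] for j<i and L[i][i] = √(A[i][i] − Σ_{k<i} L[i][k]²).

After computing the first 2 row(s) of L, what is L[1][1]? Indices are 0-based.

L[1][1] = 1

Step 1: L[0][0] = √(4) = 2.
  L[1][0] = (4) / L[0][0] = 2.
Step 2: L[1][1] = √(1) = 1.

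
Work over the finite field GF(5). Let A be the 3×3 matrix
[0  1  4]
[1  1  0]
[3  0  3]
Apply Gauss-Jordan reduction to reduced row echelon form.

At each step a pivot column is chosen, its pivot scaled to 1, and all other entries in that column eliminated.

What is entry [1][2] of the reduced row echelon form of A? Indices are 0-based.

M[1][2] = 4

step 1: exchange rows 0,1
step 1: normalize row 0 (÷1) = (1, 1, 0)
  row 2: subtract 3×row0 = (0, 2, 3)
step 2: normalize row 1 (÷1) = (0, 1, 4)
  row 0: subtract 1×row1 = (1, 0, 1)
  row 2: subtract 2×row1 = (0, 0, 0)
skip col 2 (zero from row 2)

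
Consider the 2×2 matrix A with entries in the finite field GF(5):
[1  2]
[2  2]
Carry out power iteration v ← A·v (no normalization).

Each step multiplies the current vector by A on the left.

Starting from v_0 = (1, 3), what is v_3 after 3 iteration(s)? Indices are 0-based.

v_3 = (3, 1)

v_0 = (1, 3).
v_1 = A·v_0 = (2, 3).
v_2 = A·v_1 = (3, 0).
v_3 = A·v_2 = (3, 1).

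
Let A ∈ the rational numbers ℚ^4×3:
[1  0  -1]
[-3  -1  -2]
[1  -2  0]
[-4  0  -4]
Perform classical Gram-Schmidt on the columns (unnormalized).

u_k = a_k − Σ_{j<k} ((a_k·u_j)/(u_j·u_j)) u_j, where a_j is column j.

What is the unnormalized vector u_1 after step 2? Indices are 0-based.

u_1 = (-1/27, -8/9, -55/27, 4/27)

Step 1: u_0 = a_0 = (1, -3, 1, -4).
Step 2: u_1 = a_1 − (1/27)·u_0 = (-1/27, -8/9, -55/27, 4/27).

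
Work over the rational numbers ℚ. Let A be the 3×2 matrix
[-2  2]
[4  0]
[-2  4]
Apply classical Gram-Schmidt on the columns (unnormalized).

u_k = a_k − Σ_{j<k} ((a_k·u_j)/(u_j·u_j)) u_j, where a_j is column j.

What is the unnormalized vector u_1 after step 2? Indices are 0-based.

u_1 = (1, 2, 3)

Step 1: u_0 = a_0 = (-2, 4, -2).
Step 2: u_1 = a_1 − (-1/2)·u_0 = (1, 2, 3).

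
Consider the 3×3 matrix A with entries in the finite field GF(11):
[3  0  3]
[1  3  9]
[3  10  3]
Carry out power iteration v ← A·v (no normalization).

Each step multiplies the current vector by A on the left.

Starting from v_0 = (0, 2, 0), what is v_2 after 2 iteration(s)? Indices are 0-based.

v_0 = (0, 2, 0).
v_1 = A·v_0 = (0, 6, 9).
v_2 = A·v_1 = (5, 0, 10).

v_2 = (5, 0, 10)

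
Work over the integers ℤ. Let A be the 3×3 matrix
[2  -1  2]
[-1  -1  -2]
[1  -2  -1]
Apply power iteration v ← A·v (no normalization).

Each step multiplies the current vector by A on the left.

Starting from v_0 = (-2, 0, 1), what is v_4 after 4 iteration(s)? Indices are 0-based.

v_0 = (-2, 0, 1).
v_1 = A·v_0 = (-2, 0, -3).
v_2 = A·v_1 = (-10, 8, 1).
v_3 = A·v_2 = (-26, 0, -27).
v_4 = A·v_3 = (-106, 80, 1).

v_4 = (-106, 80, 1)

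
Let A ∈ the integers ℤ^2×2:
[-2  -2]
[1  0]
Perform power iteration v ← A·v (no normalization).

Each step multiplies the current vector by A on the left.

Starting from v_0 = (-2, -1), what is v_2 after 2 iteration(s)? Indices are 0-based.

v_0 = (-2, -1).
v_1 = A·v_0 = (6, -2).
v_2 = A·v_1 = (-8, 6).

v_2 = (-8, 6)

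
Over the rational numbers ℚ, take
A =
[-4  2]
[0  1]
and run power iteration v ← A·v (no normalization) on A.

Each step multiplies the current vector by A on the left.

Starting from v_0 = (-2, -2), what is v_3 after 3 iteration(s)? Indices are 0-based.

v_3 = (76, -2)

v_0 = (-2, -2).
v_1 = A·v_0 = (4, -2).
v_2 = A·v_1 = (-20, -2).
v_3 = A·v_2 = (76, -2).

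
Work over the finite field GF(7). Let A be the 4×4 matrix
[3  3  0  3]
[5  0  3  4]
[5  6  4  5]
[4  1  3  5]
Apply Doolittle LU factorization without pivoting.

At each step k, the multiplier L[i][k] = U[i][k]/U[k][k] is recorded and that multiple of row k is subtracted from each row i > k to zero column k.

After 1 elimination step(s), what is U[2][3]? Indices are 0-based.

U[2][3] = 0

[col 0] pivot 3
  R1 -= 4*R0 → (0, 2, 3, 6)  (L[1][0] := 4)
  R2 -= 4*R0 → (0, 1, 4, 0)  (L[2][0] := 4)
  R3 -= 6*R0 → (0, 4, 3, 1)  (L[3][0] := 6)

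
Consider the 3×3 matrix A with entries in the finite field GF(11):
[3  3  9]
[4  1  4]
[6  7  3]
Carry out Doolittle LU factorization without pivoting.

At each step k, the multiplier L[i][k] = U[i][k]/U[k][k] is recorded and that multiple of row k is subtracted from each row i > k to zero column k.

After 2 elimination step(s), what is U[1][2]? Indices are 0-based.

Step 1: pivot at (0,0) is 3.
  row1 ← row1 − (5)·row0  ⇒  L[1][0]=5, U row1=(0, 8, 3)
  row2 ← row2 − (2)·row0  ⇒  L[2][0]=2, U row2=(0, 1, 7)
Step 2: pivot at (1,1) is 8.
  row2 ← row2 − (7)·row1  ⇒  L[2][1]=7, U row2=(0, 0, 8)

U[1][2] = 3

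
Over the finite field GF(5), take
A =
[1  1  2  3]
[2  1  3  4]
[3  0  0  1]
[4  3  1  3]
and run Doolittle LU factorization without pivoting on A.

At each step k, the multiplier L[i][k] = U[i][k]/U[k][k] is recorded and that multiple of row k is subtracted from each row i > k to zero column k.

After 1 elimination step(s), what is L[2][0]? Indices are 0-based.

[col 0] pivot 1
  R1 -= 2*R0 → (0, 4, 4, 3)  (L[1][0] := 2)
  R2 -= 3*R0 → (0, 2, 4, 2)  (L[2][0] := 3)
  R3 -= 4*R0 → (0, 4, 3, 1)  (L[3][0] := 4)

L[2][0] = 3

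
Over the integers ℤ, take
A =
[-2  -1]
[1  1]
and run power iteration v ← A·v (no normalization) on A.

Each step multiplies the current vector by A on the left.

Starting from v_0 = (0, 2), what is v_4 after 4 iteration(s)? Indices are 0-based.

v_0 = (0, 2).
v_1 = A·v_0 = (-2, 2).
v_2 = A·v_1 = (2, 0).
v_3 = A·v_2 = (-4, 2).
v_4 = A·v_3 = (6, -2).

v_4 = (6, -2)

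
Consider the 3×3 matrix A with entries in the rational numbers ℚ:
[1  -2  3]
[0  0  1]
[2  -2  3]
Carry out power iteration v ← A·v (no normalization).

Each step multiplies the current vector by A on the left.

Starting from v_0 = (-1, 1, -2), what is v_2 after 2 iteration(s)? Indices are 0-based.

v_0 = (-1, 1, -2).
v_1 = A·v_0 = (-9, -2, -10).
v_2 = A·v_1 = (-35, -10, -44).

v_2 = (-35, -10, -44)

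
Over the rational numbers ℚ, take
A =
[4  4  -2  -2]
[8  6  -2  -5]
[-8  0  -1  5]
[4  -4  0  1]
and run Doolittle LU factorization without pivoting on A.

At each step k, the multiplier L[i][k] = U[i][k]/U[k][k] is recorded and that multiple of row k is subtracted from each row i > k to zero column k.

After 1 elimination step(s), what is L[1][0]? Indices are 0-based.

[col 0] pivot 4
  R1 -= 2*R0 → (0, -2, 2, -1)  (L[1][0] := 2)
  R2 -= -2*R0 → (0, 8, -5, 1)  (L[2][0] := -2)
  R3 -= 1*R0 → (0, -8, 2, 3)  (L[3][0] := 1)

L[1][0] = 2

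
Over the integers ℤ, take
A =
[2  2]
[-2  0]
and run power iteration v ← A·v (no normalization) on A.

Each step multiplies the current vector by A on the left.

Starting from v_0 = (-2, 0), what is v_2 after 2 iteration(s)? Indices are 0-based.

v_2 = (0, 8)

v_0 = (-2, 0).
v_1 = A·v_0 = (-4, 4).
v_2 = A·v_1 = (0, 8).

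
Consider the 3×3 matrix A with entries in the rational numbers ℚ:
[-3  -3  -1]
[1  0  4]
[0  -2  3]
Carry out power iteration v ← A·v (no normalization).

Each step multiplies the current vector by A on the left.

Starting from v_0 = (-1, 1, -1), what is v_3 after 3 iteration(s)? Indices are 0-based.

v_3 = (11, -3, 23)

v_0 = (-1, 1, -1).
v_1 = A·v_0 = (1, -5, -5).
v_2 = A·v_1 = (17, -19, -5).
v_3 = A·v_2 = (11, -3, 23).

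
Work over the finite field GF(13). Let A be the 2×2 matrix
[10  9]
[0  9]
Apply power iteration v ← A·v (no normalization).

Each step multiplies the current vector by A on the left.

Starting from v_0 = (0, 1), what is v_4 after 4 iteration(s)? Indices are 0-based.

v_0 = (0, 1).
v_1 = A·v_0 = (9, 9).
v_2 = A·v_1 = (2, 3).
v_3 = A·v_2 = (8, 1).
v_4 = A·v_3 = (11, 9).

v_4 = (11, 9)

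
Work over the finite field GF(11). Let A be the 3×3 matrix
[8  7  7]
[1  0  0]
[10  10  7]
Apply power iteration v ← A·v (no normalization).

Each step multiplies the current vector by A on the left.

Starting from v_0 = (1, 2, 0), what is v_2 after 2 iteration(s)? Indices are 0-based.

v_0 = (1, 2, 0).
v_1 = A·v_0 = (0, 1, 8).
v_2 = A·v_1 = (8, 0, 0).

v_2 = (8, 0, 0)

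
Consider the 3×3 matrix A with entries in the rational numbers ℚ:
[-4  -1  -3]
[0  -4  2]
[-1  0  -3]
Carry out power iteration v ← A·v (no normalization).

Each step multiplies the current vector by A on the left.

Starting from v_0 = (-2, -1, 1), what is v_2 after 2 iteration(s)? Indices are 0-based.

v_2 = (-27, -26, -3)

v_0 = (-2, -1, 1).
v_1 = A·v_0 = (6, 6, -1).
v_2 = A·v_1 = (-27, -26, -3).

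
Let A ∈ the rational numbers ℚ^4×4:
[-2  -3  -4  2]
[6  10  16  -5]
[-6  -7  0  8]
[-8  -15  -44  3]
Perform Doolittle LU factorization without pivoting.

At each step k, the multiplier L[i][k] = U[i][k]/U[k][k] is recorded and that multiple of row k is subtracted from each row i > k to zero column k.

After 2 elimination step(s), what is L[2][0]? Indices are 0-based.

L[2][0] = 3

Step 1: pivot at (0,0) is -2.
  row1 ← row1 − (-3)·row0  ⇒  L[1][0]=-3, U row1=(0, 1, 4, 1)
  row2 ← row2 − (3)·row0  ⇒  L[2][0]=3, U row2=(0, 2, 12, 2)
  row3 ← row3 − (4)·row0  ⇒  L[3][0]=4, U row3=(0, -3, -28, -5)
Step 2: pivot at (1,1) is 1.
  row2 ← row2 − (2)·row1  ⇒  L[2][1]=2, U row2=(0, 0, 4, 0)
  row3 ← row3 − (-3)·row1  ⇒  L[3][1]=-3, U row3=(0, 0, -16, -2)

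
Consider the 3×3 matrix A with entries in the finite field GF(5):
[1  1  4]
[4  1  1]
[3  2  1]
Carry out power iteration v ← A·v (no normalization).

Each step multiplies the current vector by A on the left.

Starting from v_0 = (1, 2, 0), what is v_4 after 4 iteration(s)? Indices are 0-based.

v_0 = (1, 2, 0).
v_1 = A·v_0 = (3, 1, 2).
v_2 = A·v_1 = (2, 0, 3).
v_3 = A·v_2 = (4, 1, 4).
v_4 = A·v_3 = (1, 1, 3).

v_4 = (1, 1, 3)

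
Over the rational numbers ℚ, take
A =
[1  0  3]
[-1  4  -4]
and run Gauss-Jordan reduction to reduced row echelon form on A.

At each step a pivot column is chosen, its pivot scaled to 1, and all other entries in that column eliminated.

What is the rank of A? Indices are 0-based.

rank = 2

[1] R0 /= 1  ⇒  (1, 0, 3)
     R1 -= -1·R0  ⇒  (0, 4, -1)
[2] R1 /= 4  ⇒  (0, 1, -1/4)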